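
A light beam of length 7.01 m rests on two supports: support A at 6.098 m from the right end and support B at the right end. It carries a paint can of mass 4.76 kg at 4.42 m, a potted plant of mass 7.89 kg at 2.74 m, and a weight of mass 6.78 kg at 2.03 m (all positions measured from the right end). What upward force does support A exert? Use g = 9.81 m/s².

R_A ≈ 90.8 N

Choose support B as the axis so its reaction then has zero moment arm.
Paint can: 4.76 × 9.81 = 46.7 N down at 4.42 m → arm 4.42 m, τ = 46.7 × 4.42 = 206.4 N·m counterclockwise.
Potted plant: 7.89 × 9.81 = 77.4 N down at 2.74 m → arm 2.74 m, τ = 77.4 × 2.74 = 212.1 N·m counterclockwise.
Weight: 6.78 × 9.81 = 66.51 N down at 2.03 m → arm 2.03 m, τ = 66.51 × 2.03 = 135 N·m counterclockwise.
Net load moment about support B = 553.5 N·m counterclockwise.
Reaction R at support A is upward at 6.098 m, arm 6.098 m → moment R × 6.098 clockwise.
For rotational equilibrium, R × 6.098 = 553.5, so R = 90.8 N.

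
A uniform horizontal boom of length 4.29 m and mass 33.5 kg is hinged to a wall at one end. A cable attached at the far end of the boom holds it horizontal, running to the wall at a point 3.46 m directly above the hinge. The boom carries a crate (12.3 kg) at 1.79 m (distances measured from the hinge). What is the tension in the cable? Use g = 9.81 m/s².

T ≈ 342 N

About the hinge:
Beam weight: 33.5 × 9.81 = 328.6 N down at 2.145 m → arm 2.145 m, τ = 328.6 × 2.145 = 704.8 N·m clockwise.
Crate: 12.3 × 9.81 = 120.7 N down at 1.79 m → arm 1.79 m, τ = 120.7 × 1.79 = 216.1 N·m clockwise.
Total clockwise load moment = 920.9 N·m.
The cable tension T acts at 4.29 m; only its component perpendicular to the boom, T sinθ, produces torque. sinθ = h/√(h²+d²) = 3.46/√(3.46²+4.29²) = 0.6278.
Balancing moments: T × 4.29 × 0.6278 = 920.9, giving T = 920.9 / 2.693 = 342 N.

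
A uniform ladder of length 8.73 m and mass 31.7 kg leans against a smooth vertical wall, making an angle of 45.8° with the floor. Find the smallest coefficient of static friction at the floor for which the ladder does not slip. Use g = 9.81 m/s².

μ_min ≈ 0.486

Taking torques about the foot of the ladder:
Ladder weight 31.7×9.81 = 311 N acts at 4.365 m along the ladder; its horizontal arm is 4.365·cos45.8° = 3.043 m → τ = 946.4 N·m clockwise.
Wall normal N acts horizontally at the top; its moment arm is the height L sinθ = 8.73·sin45.8° = 6.259 m, counterclockwise.
Στ = 0 ⇒ N × 6.259 = 946.4 ⇒ N = 151.2 N.
ΣFx = 0 ⇒ f = N_wall = 151.2 N. ΣFy = 0 ⇒ N_floor = 311 N.
μ_min = f / N_floor = 151.2 / 311 = 0.486.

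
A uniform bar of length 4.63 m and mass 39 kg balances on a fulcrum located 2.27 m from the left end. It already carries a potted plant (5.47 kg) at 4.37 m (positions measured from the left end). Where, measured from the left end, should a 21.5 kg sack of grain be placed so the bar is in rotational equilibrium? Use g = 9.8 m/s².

x ≈ 1.65 m from the left end

Taking torques about the fulcrum (at 2.27 m from the left end):
Beam weight: 39 × 9.8 = 382.2 N down at 2.315 m → arm 0.045 m, τ = 382.2 × 0.045 = 17.2 N·m clockwise.
Potted plant: 5.47 × 9.8 = 53.61 N down at 4.37 m → arm 2.1 m, τ = 53.61 × 2.1 = 112.6 N·m clockwise.
Net moment of existing loads = 129.8 N·m clockwise.
The sack of grain weighs 21.5 × 9.8 = 210.7 N and must supply an equal counterclockwise moment, so its lever arm about the fulcrum is 129.8 / 210.7 = 0.616 m.
That puts it at 2.27 − 0.616 = 1.65 m from the left end.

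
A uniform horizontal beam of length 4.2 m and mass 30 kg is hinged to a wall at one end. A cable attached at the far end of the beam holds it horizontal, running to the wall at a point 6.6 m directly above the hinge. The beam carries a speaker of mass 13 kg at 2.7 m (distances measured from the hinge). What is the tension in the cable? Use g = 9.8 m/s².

Taking torques about the hinge:
Beam weight: 30 × 9.8 = 294 N down at 2.1 m → arm 2.1 m, τ = 294 × 2.1 = 617.4 N·m clockwise.
Speaker: 13 × 9.8 = 127.4 N down at 2.7 m → arm 2.7 m, τ = 127.4 × 2.7 = 344 N·m clockwise.
Total clockwise load moment = 961.4 N·m.
The cable tension T acts at 4.2 m; only its component perpendicular to the beam, T sinθ, produces torque. sinθ = h/√(h²+d²) = 6.6/√(6.6²+4.2²) = 0.8437.
Setting net torque to zero: T × 4.2 × 0.8437 = 961.4 → T = 961.4 / 3.544 = 271 N.

T ≈ 271 N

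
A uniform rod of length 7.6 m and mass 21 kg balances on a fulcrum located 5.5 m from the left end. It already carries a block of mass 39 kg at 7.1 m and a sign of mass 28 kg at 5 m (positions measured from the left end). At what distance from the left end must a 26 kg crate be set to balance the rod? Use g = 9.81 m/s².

x ≈ 5.01 m from the left end

About the fulcrum (at 5.5 m from the left end):
Beam weight: 21 × 9.81 = 206 N down at 3.8 m → arm 1.7 m, τ = 206 × 1.7 = 350.2 N·m counterclockwise.
Block: 39 × 9.81 = 382.6 N down at 7.1 m → arm 1.6 m, τ = 382.6 × 1.6 = 612.2 N·m clockwise.
Sign: 28 × 9.81 = 274.7 N down at 5 m → arm 0.5 m, τ = 274.7 × 0.5 = 137.3 N·m counterclockwise.
Net moment of existing loads = 124.7 N·m clockwise.
The crate weighs 26 × 9.81 = 255.1 N and must supply an equal counterclockwise moment, so its lever arm about the fulcrum is 124.7 / 255.1 = 0.489 m.
That puts it at 5.5 − 0.489 = 5.01 m from the left end.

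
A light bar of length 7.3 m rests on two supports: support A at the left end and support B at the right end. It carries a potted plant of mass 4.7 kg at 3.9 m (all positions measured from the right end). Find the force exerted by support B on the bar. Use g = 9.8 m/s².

R_B ≈ 21.5 N

Taking torques about support A:
Potted plant: 4.7 × 9.8 = 46.06 N down at 3.9 m → arm 3.4 m, τ = 46.06 × 3.4 = 156.6 N·m clockwise.
Net load moment about support A = 156.6 N·m clockwise.
Reaction R at support B is upward at 0 m, arm 7.3 m → moment R × 7.3 counterclockwise.
Setting net torque to zero: R × 7.3 = 156.6 → R = 21.5 N.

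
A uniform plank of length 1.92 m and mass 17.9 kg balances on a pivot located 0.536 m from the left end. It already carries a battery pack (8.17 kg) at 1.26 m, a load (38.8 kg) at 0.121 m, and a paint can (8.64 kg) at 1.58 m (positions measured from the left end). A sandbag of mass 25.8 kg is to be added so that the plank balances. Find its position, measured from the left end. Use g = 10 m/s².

About the pivot (at 0.536 m from the left end):
Beam weight: 17.9 × 10 = 179 N down at 0.96 m → arm 0.424 m, τ = 179 × 0.424 = 75.9 N·m clockwise.
Battery pack: 8.17 × 10 = 81.7 N down at 1.26 m → arm 0.724 m, τ = 81.7 × 0.724 = 59.15 N·m clockwise.
Load: 38.8 × 10 = 388 N down at 0.121 m → arm 0.415 m, τ = 388 × 0.415 = 161 N·m counterclockwise.
Paint can: 8.64 × 10 = 86.4 N down at 1.58 m → arm 1.044 m, τ = 86.4 × 1.044 = 90.2 N·m clockwise.
Net moment of existing loads = 64.25 N·m clockwise.
The sandbag weighs 25.8 × 10 = 258 N and must supply an equal counterclockwise moment, so its lever arm about the pivot is 64.25 / 258 = 0.249 m.
That puts it at 0.536 − 0.249 = 0.287 m from the left end.

x ≈ 0.287 m from the left end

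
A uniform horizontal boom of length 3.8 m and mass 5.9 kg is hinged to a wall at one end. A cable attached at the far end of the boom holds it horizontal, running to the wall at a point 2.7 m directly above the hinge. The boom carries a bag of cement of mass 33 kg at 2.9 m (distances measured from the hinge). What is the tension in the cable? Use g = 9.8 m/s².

Choose the hinge as the axis so the unknown hinge reaction has zero arm there.
Beam weight: 5.9 × 9.8 = 57.82 N down at 1.9 m → arm 1.9 m, τ = 57.82 × 1.9 = 109.9 N·m clockwise.
Bag of cement: 33 × 9.8 = 323.4 N down at 2.9 m → arm 2.9 m, τ = 323.4 × 2.9 = 937.9 N·m clockwise.
Total clockwise load moment = 1048 N·m.
The cable tension T acts at 3.8 m; only its component perpendicular to the boom, T sinθ, produces torque. sinθ = h/√(h²+d²) = 2.7/√(2.7²+3.8²) = 0.5792.
Balancing moments: T × 3.8 × 0.5792 = 1048, giving T = 1048 / 2.201 = 476 N.

T ≈ 476 N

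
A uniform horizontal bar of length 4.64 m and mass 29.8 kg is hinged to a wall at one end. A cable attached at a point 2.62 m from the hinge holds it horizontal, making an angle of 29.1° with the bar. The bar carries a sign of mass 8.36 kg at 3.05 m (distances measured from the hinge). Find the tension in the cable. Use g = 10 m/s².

About the hinge:
Beam weight: 29.8 × 10 = 298 N down at 2.32 m → arm 2.32 m, τ = 298 × 2.32 = 691.4 N·m clockwise.
Sign: 8.36 × 10 = 83.6 N down at 3.05 m → arm 3.05 m, τ = 83.6 × 3.05 = 255 N·m clockwise.
Total clockwise load moment = 946.4 N·m.
The cable tension T acts at 2.62 m; only its component perpendicular to the bar, T sinθ, produces torque. sin 29.1° = 0.4863.
Balancing moments: T × 2.62 × 0.4863 = 946.4, giving T = 946.4 / 1.274 = 743 N.

T ≈ 743 N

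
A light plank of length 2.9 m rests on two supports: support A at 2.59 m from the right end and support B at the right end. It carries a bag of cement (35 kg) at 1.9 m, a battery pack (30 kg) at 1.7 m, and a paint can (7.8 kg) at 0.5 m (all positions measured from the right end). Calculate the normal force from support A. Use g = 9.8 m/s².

R_A ≈ 459 N

Take moments about support B.
Bag of cement: 35 × 9.8 = 343 N down at 1.9 m → arm 1.9 m, τ = 343 × 1.9 = 651.7 N·m counterclockwise.
Battery pack: 30 × 9.8 = 294 N down at 1.7 m → arm 1.7 m, τ = 294 × 1.7 = 499.8 N·m counterclockwise.
Paint can: 7.8 × 9.8 = 76.44 N down at 0.5 m → arm 0.5 m, τ = 76.44 × 0.5 = 38.22 N·m counterclockwise.
Net load moment about support B = 1190 N·m counterclockwise.
Reaction R at support A is upward at 2.59 m, arm 2.59 m → moment R × 2.59 clockwise.
Setting net torque to zero: R × 2.59 = 1190 → R = 459 N.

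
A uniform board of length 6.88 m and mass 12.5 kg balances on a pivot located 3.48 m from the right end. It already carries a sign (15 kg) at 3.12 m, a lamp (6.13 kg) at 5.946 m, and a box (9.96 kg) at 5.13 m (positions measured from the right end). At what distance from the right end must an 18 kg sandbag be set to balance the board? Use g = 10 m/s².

x ≈ 2.05 m from the right end

Sum moments about the pivot (at 3.48 m from the right end) (the support reaction has zero arm there).
Beam weight: 12.5 × 10 = 125 N down at 3.44 m → arm 0.04 m, τ = 125 × 0.04 = 5 N·m clockwise.
Sign: 15 × 10 = 150 N down at 3.12 m → arm 0.36 m, τ = 150 × 0.36 = 54 N·m clockwise.
Lamp: 6.13 × 10 = 61.3 N down at 5.946 m → arm 2.466 m, τ = 61.3 × 2.466 = 151.2 N·m counterclockwise.
Box: 9.96 × 10 = 99.6 N down at 5.13 m → arm 1.65 m, τ = 99.6 × 1.65 = 164.3 N·m counterclockwise.
Net moment of existing loads = 256.5 N·m counterclockwise.
The sandbag weighs 18 × 10 = 180 N and must supply an equal clockwise moment, so its lever arm about the pivot is 256.5 / 180 = 1.43 m.
That puts it at 3.48 − 1.43 = 2.05 m from the right end.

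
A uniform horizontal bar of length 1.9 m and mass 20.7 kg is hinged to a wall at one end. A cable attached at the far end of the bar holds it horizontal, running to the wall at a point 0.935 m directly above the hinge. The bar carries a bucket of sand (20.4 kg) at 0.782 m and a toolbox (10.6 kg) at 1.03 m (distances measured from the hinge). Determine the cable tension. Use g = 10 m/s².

Choose the hinge as the axis so the unknown hinge reaction has zero arm there.
Beam weight: 20.7 × 10 = 207 N down at 0.95 m → arm 0.95 m, τ = 207 × 0.95 = 196.6 N·m clockwise.
Bucket of sand: 20.4 × 10 = 204 N down at 0.782 m → arm 0.782 m, τ = 204 × 0.782 = 159.5 N·m clockwise.
Toolbox: 10.6 × 10 = 106 N down at 1.03 m → arm 1.03 m, τ = 106 × 1.03 = 109.2 N·m clockwise.
Total clockwise load moment = 465.3 N·m.
The cable tension T acts at 1.9 m; only its component perpendicular to the bar, T sinθ, produces torque. sinθ = h/√(h²+d²) = 0.935/√(0.935²+1.9²) = 0.4415.
Setting net torque to zero: T × 1.9 × 0.4415 = 465.3 → T = 465.3 / 0.8388 = 555 N.

T ≈ 555 N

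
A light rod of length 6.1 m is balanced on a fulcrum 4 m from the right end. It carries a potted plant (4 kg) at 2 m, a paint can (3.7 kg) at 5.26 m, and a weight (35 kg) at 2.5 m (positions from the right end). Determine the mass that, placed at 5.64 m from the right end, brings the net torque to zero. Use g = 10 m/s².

About the fulcrum (at 4 m from the right end):
Potted plant: 4 × 10 = 40 N down at 2 m → arm 2 m, τ = 40 × 2 = 80 N·m clockwise.
Paint can: 3.7 × 10 = 37 N down at 5.26 m → arm 1.26 m, τ = 37 × 1.26 = 46.62 N·m counterclockwise.
Weight: 35 × 10 = 350 N down at 2.5 m → arm 1.5 m, τ = 350 × 1.5 = 525 N·m clockwise.
Net moment of known loads = 558.4 N·m clockwise.
An unknown mass m at 5.64 m has arm 1.64 m; its moment is m·g·1.64 counterclockwise.
Στ = 0 ⇒ m × 10 × 1.64 = 558.4 ⇒ m = 558.4 / (10 × 1.64) = 34 kg.

m ≈ 34 kg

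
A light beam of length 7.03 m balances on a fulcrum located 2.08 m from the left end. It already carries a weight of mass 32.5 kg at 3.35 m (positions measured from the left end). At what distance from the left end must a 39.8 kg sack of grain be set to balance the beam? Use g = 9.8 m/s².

x ≈ 1.04 m from the left end

Taking torques about the fulcrum (at 2.08 m from the left end):
Weight: 32.5 × 9.8 = 318.5 N down at 3.35 m → arm 1.27 m, τ = 318.5 × 1.27 = 404.5 N·m clockwise.
Net moment of existing loads = 404.5 N·m clockwise.
The sack of grain weighs 39.8 × 9.8 = 390 N and must supply an equal counterclockwise moment, so its lever arm about the fulcrum is 404.5 / 390 = 1.04 m.
That puts it at 2.08 − 1.04 = 1.04 m from the left end.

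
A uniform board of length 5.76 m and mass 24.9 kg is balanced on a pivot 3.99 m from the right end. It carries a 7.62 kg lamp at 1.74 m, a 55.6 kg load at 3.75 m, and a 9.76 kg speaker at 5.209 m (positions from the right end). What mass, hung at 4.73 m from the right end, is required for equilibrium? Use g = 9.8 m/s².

m ≈ 62.5 kg

Taking torques about the pivot (at 3.99 m from the right end):
Beam weight: 24.9 × 9.8 = 244 N down at 2.88 m → arm 1.11 m, τ = 244 × 1.11 = 270.8 N·m clockwise.
Lamp: 7.62 × 9.8 = 74.68 N down at 1.74 m → arm 2.25 m, τ = 74.68 × 2.25 = 168 N·m clockwise.
Load: 55.6 × 9.8 = 544.9 N down at 3.75 m → arm 0.24 m, τ = 544.9 × 0.24 = 130.8 N·m clockwise.
Speaker: 9.76 × 9.8 = 95.65 N down at 5.209 m → arm 1.219 m, τ = 95.65 × 1.219 = 116.6 N·m counterclockwise.
Net moment of known loads = 453 N·m clockwise.
An unknown mass m at 4.73 m has arm 0.74 m; its moment is m·g·0.74 counterclockwise.
Balancing moments: m × 9.8 × 0.74 = 453, giving m = 453 / (9.8 × 0.74) = 62.5 kg.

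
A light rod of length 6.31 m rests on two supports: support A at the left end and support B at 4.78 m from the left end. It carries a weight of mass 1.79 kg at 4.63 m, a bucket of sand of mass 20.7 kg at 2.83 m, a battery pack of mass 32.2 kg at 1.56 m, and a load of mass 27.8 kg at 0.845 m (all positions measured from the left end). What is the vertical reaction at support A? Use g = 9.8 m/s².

Take moments about support B.
Weight: 1.79 × 9.8 = 17.54 N down at 4.63 m → arm 0.15 m, τ = 17.54 × 0.15 = 2.631 N·m counterclockwise.
Bucket of sand: 20.7 × 9.8 = 202.9 N down at 2.83 m → arm 1.95 m, τ = 202.9 × 1.95 = 395.7 N·m counterclockwise.
Battery pack: 32.2 × 9.8 = 315.6 N down at 1.56 m → arm 3.22 m, τ = 315.6 × 3.22 = 1016 N·m counterclockwise.
Load: 27.8 × 9.8 = 272.4 N down at 0.845 m → arm 3.935 m, τ = 272.4 × 3.935 = 1072 N·m counterclockwise.
Net load moment about support B = 2486 N·m counterclockwise.
Reaction R at support A is upward at 0 m, arm 4.78 m → moment R × 4.78 clockwise.
Setting net torque to zero: R × 4.78 = 2486 → R = 520 N.

R_A ≈ 520 N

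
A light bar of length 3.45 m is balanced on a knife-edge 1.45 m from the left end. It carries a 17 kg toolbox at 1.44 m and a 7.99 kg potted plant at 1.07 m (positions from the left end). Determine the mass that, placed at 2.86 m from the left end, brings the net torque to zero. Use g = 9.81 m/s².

Take moments about the knife-edge (at 1.45 m from the left end).
Toolbox: 17 × 9.81 = 166.8 N down at 1.44 m → arm 0.01 m, τ = 166.8 × 0.01 = 1.668 N·m counterclockwise.
Potted plant: 7.99 × 9.81 = 78.38 N down at 1.07 m → arm 0.38 m, τ = 78.38 × 0.38 = 29.78 N·m counterclockwise.
Net moment of known loads = 31.45 N·m counterclockwise.
An unknown mass m at 2.86 m has arm 1.41 m; its moment is m·g·1.41 clockwise.
Στ = 0 ⇒ m × 9.81 × 1.41 = 31.45 ⇒ m = 31.45 / (9.81 × 1.41) = 2.27 kg.

m ≈ 2.27 kg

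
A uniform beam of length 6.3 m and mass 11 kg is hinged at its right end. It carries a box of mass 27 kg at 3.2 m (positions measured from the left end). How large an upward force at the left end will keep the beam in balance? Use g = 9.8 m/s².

Taking torques about the right end:
Beam weight: 11 × 9.8 = 107.8 N down at 3.15 m → arm 3.15 m, τ = 107.8 × 3.15 = 339.6 N·m counterclockwise.
Box: 27 × 9.8 = 264.6 N down at 3.2 m → arm 3.1 m, τ = 264.6 × 3.1 = 820.3 N·m counterclockwise.
Net moment of the loads = 1160 N·m counterclockwise.
The upward force F acts at the left end, arm 6.3 m, giving F × 6.3 clockwise.
Στ = 0 ⇒ F × 6.3 = 1160 ⇒ F = 1160 / 6.3 = 184 N.

F ≈ 184 N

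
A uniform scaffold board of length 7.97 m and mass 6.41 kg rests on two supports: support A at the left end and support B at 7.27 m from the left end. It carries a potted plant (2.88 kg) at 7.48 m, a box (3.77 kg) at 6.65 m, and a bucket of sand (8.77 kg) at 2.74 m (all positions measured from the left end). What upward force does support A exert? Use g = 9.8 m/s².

Taking torques about support B:
Beam weight: 6.41 × 9.8 = 62.82 N down at 3.985 m → arm 3.285 m, τ = 62.82 × 3.285 = 206.4 N·m counterclockwise.
Potted plant: 2.88 × 9.8 = 28.22 N down at 7.48 m → arm 0.21 m, τ = 28.22 × 0.21 = 5.926 N·m clockwise.
Box: 3.77 × 9.8 = 36.95 N down at 6.65 m → arm 0.62 m, τ = 36.95 × 0.62 = 22.91 N·m counterclockwise.
Bucket of sand: 8.77 × 9.8 = 85.95 N down at 2.74 m → arm 4.53 m, τ = 85.95 × 4.53 = 389.4 N·m counterclockwise.
Net load moment about support B = 612.8 N·m counterclockwise.
Reaction R at support A is upward at 0 m, arm 7.27 m → moment R × 7.27 clockwise.
Setting net torque to zero: R × 7.27 = 612.8 → R = 84.3 N.

R_A ≈ 84.3 N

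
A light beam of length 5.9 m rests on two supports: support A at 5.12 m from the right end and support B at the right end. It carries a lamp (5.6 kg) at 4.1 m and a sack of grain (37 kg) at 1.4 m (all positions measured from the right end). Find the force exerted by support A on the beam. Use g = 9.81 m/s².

About support B:
Lamp: 5.6 × 9.81 = 54.94 N down at 4.1 m → arm 4.1 m, τ = 54.94 × 4.1 = 225.3 N·m counterclockwise.
Sack of grain: 37 × 9.81 = 363 N down at 1.4 m → arm 1.4 m, τ = 363 × 1.4 = 508.2 N·m counterclockwise.
Net load moment about support B = 733.5 N·m counterclockwise.
Reaction R at support A is upward at 5.12 m, arm 5.12 m → moment R × 5.12 clockwise.
Setting net torque to zero: R × 5.12 = 733.5 → R = 143 N.

R_A ≈ 143 N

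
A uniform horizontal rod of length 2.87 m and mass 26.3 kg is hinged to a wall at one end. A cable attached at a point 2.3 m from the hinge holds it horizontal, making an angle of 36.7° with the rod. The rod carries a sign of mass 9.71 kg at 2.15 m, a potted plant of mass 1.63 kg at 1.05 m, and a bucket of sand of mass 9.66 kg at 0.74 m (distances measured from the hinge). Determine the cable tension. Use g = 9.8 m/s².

Sum moments about the hinge (the unknown hinge reaction has zero arm there).
Beam weight: 26.3 × 9.8 = 257.7 N down at 1.435 m → arm 1.435 m, τ = 257.7 × 1.435 = 369.8 N·m clockwise.
Sign: 9.71 × 9.8 = 95.16 N down at 2.15 m → arm 2.15 m, τ = 95.16 × 2.15 = 204.6 N·m clockwise.
Potted plant: 1.63 × 9.8 = 15.97 N down at 1.05 m → arm 1.05 m, τ = 15.97 × 1.05 = 16.77 N·m clockwise.
Bucket of sand: 9.66 × 9.8 = 94.67 N down at 0.74 m → arm 0.74 m, τ = 94.67 × 0.74 = 70.06 N·m clockwise.
Total clockwise load moment = 661.2 N·m.
The cable tension T acts at 2.3 m; only its component perpendicular to the rod, T sinθ, produces torque. sin 36.7° = 0.5976.
For rotational equilibrium, T × 2.3 × 0.5976 = 661.2, so T = 661.2 / 1.374 = 481 N.

T ≈ 481 N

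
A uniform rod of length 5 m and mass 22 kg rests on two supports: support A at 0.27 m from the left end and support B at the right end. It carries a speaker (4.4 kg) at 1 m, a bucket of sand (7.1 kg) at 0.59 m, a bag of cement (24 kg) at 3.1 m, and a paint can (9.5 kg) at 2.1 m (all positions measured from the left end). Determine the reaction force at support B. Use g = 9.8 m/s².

R_B ≈ 290 N

Take moments about support A.
Beam weight: 22 × 9.8 = 215.6 N down at 2.5 m → arm 2.23 m, τ = 215.6 × 2.23 = 480.8 N·m clockwise.
Speaker: 4.4 × 9.8 = 43.12 N down at 1 m → arm 0.73 m, τ = 43.12 × 0.73 = 31.48 N·m clockwise.
Bucket of sand: 7.1 × 9.8 = 69.58 N down at 0.59 m → arm 0.32 m, τ = 69.58 × 0.32 = 22.27 N·m clockwise.
Bag of cement: 24 × 9.8 = 235.2 N down at 3.1 m → arm 2.83 m, τ = 235.2 × 2.83 = 665.6 N·m clockwise.
Paint can: 9.5 × 9.8 = 93.1 N down at 2.1 m → arm 1.83 m, τ = 93.1 × 1.83 = 170.4 N·m clockwise.
Net load moment about support A = 1371 N·m clockwise.
Reaction R at support B is upward at 5 m, arm 4.73 m → moment R × 4.73 counterclockwise.
For rotational equilibrium, R × 4.73 = 1371, so R = 290 N.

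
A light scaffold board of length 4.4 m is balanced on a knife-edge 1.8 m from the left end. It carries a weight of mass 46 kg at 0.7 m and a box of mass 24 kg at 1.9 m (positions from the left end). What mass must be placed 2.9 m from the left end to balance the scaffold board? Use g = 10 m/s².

m ≈ 43.8 kg

Sum moments about the knife-edge (at 1.8 m from the left end) (the support reaction has zero arm there).
Weight: 46 × 10 = 460 N down at 0.7 m → arm 1.1 m, τ = 460 × 1.1 = 506 N·m counterclockwise.
Box: 24 × 10 = 240 N down at 1.9 m → arm 0.1 m, τ = 240 × 0.1 = 24 N·m clockwise.
Net moment of known loads = 482 N·m counterclockwise.
An unknown mass m at 2.9 m has arm 1.1 m; its moment is m·g·1.1 clockwise.
Setting net torque to zero: m × 10 × 1.1 = 482 → m = 482 / (10 × 1.1) = 43.8 kg.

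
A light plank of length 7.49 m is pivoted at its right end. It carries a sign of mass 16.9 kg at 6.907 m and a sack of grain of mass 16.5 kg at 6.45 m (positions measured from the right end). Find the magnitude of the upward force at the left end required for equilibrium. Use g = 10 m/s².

F ≈ 298 N

Taking torques about the right end:
Sign: 16.9 × 10 = 169 N down at 6.907 m → arm 6.907 m, τ = 169 × 6.907 = 1167 N·m counterclockwise.
Sack of grain: 16.5 × 10 = 165 N down at 6.45 m → arm 6.45 m, τ = 165 × 6.45 = 1064 N·m counterclockwise.
Net moment of the loads = 2231 N·m counterclockwise.
The upward force F acts at the left end, arm 7.49 m, giving F × 7.49 clockwise.
Setting net torque to zero: F × 7.49 = 2231 → F = 2231 / 7.49 = 298 N.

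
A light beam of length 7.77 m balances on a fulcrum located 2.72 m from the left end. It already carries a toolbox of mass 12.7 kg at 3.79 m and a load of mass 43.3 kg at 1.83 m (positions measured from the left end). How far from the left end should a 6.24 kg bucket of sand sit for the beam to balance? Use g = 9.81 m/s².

Take moments about the fulcrum (at 2.72 m from the left end).
Toolbox: 12.7 × 9.81 = 124.6 N down at 3.79 m → arm 1.07 m, τ = 124.6 × 1.07 = 133.3 N·m clockwise.
Load: 43.3 × 9.81 = 424.8 N down at 1.83 m → arm 0.89 m, τ = 424.8 × 0.89 = 378.1 N·m counterclockwise.
Net moment of existing loads = 244.8 N·m counterclockwise.
The bucket of sand weighs 6.24 × 9.81 = 61.21 N and must supply an equal clockwise moment, so its lever arm about the fulcrum is 244.8 / 61.21 = 4 m.
That puts it at 2.72 + 4 = 6.72 m from the left end.

x ≈ 6.72 m from the left end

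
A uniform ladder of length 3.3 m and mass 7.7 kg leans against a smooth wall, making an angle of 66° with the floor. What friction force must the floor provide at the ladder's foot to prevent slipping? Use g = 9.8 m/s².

f ≈ 16.8 N

About the foot of the ladder:
Ladder weight 7.7×9.8 = 75.46 N acts at 1.65 m along the ladder; its horizontal arm is 1.65·cos66° = 0.6711 m → τ = 50.64 N·m clockwise.
Wall normal N acts horizontally at the top; its moment arm is the height L sinθ = 3.3·sin66° = 3.015 m, counterclockwise.
For rotational equilibrium, N × 3.015 = 50.64, so N = 16.8 N.
ΣFx = 0: friction at the foot balances the wall's push, so f = N_wall = 16.8 N.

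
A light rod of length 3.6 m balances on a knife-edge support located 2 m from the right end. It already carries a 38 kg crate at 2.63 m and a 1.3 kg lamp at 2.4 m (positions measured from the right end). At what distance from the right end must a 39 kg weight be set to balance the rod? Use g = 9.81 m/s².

x ≈ 1.37 m from the right end

About the knife-edge support (at 2 m from the right end):
Crate: 38 × 9.81 = 372.8 N down at 2.63 m → arm 0.63 m, τ = 372.8 × 0.63 = 234.9 N·m counterclockwise.
Lamp: 1.3 × 9.81 = 12.75 N down at 2.4 m → arm 0.4 m, τ = 12.75 × 0.4 = 5.1 N·m counterclockwise.
Net moment of existing loads = 240 N·m counterclockwise.
The weight weighs 39 × 9.81 = 382.6 N and must supply an equal clockwise moment, so its lever arm about the knife-edge support is 240 / 382.6 = 0.627 m.
That puts it at 2 − 0.627 = 1.37 m from the right end.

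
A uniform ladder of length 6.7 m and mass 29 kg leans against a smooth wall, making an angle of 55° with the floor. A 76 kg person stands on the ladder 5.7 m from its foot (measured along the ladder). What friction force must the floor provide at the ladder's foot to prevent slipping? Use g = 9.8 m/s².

f ≈ 543 N

Taking torques about the foot of the ladder:
Ladder weight 29×9.8 = 284.2 N acts at 3.35 m along the ladder; its horizontal arm is 3.35·cos55° = 1.921 m → τ = 545.9 N·m clockwise.
Person: 76×9.8 = 744.8 N at 5.7 m → arm 3.269 m → τ = 2435 N·m clockwise.
Wall normal N acts horizontally at the top; its moment arm is the height L sinθ = 6.7·sin55° = 5.488 m, counterclockwise.
Στ = 0 ⇒ N × 5.488 = 2981 ⇒ N = 543 N.
ΣFx = 0: friction at the foot balances the wall's push, so f = N_wall = 543 N.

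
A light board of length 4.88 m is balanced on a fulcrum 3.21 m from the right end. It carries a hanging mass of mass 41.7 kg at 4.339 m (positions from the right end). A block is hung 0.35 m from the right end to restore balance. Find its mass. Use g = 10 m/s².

m ≈ 16.5 kg

Take moments about the fulcrum (at 3.21 m from the right end).
Hanging mass: 41.7 × 10 = 417 N down at 4.339 m → arm 1.129 m, τ = 417 × 1.129 = 470.8 N·m counterclockwise.
Net moment of known loads = 470.8 N·m counterclockwise.
An unknown mass m at 0.35 m has arm 2.86 m; its moment is m·g·2.86 clockwise.
For rotational equilibrium, m × 10 × 2.86 = 470.8, so m = 470.8 / (10 × 2.86) = 16.5 kg.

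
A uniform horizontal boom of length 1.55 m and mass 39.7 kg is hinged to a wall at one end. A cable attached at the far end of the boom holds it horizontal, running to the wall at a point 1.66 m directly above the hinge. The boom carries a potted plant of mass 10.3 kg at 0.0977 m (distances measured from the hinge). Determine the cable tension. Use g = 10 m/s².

T ≈ 280 N

About the hinge:
Beam weight: 39.7 × 10 = 397 N down at 0.775 m → arm 0.775 m, τ = 397 × 0.775 = 307.7 N·m clockwise.
Potted plant: 10.3 × 10 = 103 N down at 0.0977 m → arm 0.0977 m, τ = 103 × 0.0977 = 10.06 N·m clockwise.
Total clockwise load moment = 317.8 N·m.
The cable tension T acts at 1.55 m; only its component perpendicular to the boom, T sinθ, produces torque. sinθ = h/√(h²+d²) = 1.66/√(1.66²+1.55²) = 0.7309.
Στ = 0 ⇒ T × 1.55 × 0.7309 = 317.8 ⇒ T = 317.8 / 1.133 = 280 N.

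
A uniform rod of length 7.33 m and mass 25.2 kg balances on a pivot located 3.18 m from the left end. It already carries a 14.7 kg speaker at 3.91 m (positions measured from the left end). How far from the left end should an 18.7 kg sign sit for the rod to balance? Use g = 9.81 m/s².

About the pivot (at 3.18 m from the left end):
Beam weight: 25.2 × 9.81 = 247.2 N down at 3.665 m → arm 0.485 m, τ = 247.2 × 0.485 = 119.9 N·m clockwise.
Speaker: 14.7 × 9.81 = 144.2 N down at 3.91 m → arm 0.73 m, τ = 144.2 × 0.73 = 105.3 N·m clockwise.
Net moment of existing loads = 225.2 N·m clockwise.
The sign weighs 18.7 × 9.81 = 183.4 N and must supply an equal counterclockwise moment, so its lever arm about the pivot is 225.2 / 183.4 = 1.23 m.
That puts it at 3.18 − 1.23 = 1.95 m from the left end.

x ≈ 1.95 m from the left end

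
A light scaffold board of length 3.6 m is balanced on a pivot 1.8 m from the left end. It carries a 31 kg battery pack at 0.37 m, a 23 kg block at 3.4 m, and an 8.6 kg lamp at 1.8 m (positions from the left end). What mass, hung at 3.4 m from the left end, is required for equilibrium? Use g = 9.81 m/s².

Sum moments about the pivot (at 1.8 m from the left end) (the support reaction has zero arm there).
Battery pack: 31 × 9.81 = 304.1 N down at 0.37 m → arm 1.43 m, τ = 304.1 × 1.43 = 434.9 N·m counterclockwise.
Block: 23 × 9.81 = 225.6 N down at 3.4 m → arm 1.6 m, τ = 225.6 × 1.6 = 361 N·m clockwise.
Lamp: acts at the pivot, moment arm 0 → no torque.
Net moment of known loads = 73.9 N·m counterclockwise.
An unknown mass m at 3.4 m has arm 1.6 m; its moment is m·g·1.6 clockwise.
Στ = 0 ⇒ m × 9.81 × 1.6 = 73.9 ⇒ m = 73.9 / (9.81 × 1.6) = 4.71 kg.

m ≈ 4.71 kg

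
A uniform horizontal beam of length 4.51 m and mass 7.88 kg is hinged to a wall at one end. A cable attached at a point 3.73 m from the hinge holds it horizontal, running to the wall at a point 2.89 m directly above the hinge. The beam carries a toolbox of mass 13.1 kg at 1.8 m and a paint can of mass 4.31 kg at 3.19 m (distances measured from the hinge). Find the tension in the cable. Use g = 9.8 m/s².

About the hinge:
Beam weight: 7.88 × 9.8 = 77.22 N down at 2.255 m → arm 2.255 m, τ = 77.22 × 2.255 = 174.1 N·m clockwise.
Toolbox: 13.1 × 9.8 = 128.4 N down at 1.8 m → arm 1.8 m, τ = 128.4 × 1.8 = 231.1 N·m clockwise.
Paint can: 4.31 × 9.8 = 42.24 N down at 3.19 m → arm 3.19 m, τ = 42.24 × 3.19 = 134.7 N·m clockwise.
Total clockwise load moment = 539.9 N·m.
The cable tension T acts at 3.73 m; only its component perpendicular to the beam, T sinθ, produces torque. sinθ = h/√(h²+d²) = 2.89/√(2.89²+3.73²) = 0.6125.
For rotational equilibrium, T × 3.73 × 0.6125 = 539.9, so T = 539.9 / 2.285 = 236 N.

T ≈ 236 N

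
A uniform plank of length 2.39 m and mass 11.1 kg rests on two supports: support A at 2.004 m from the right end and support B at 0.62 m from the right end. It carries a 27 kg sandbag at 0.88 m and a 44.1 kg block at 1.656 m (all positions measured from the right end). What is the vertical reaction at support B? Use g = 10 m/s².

Taking torques about support A:
Beam weight: 11.1 × 10 = 111 N down at 1.195 m → arm 0.809 m, τ = 111 × 0.809 = 89.8 N·m clockwise.
Sandbag: 27 × 10 = 270 N down at 0.88 m → arm 1.124 m, τ = 270 × 1.124 = 303.5 N·m clockwise.
Block: 44.1 × 10 = 441 N down at 1.656 m → arm 0.348 m, τ = 441 × 0.348 = 153.5 N·m clockwise.
Net load moment about support A = 546.8 N·m clockwise.
Reaction R at support B is upward at 0.62 m, arm 1.384 m → moment R × 1.384 counterclockwise.
Setting net torque to zero: R × 1.384 = 546.8 → R = 395 N.

R_B ≈ 395 N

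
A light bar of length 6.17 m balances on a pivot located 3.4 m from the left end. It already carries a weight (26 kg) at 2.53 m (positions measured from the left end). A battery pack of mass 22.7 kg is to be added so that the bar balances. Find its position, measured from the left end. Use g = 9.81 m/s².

About the pivot (at 3.4 m from the left end):
Weight: 26 × 9.81 = 255.1 N down at 2.53 m → arm 0.87 m, τ = 255.1 × 0.87 = 221.9 N·m counterclockwise.
Net moment of existing loads = 221.9 N·m counterclockwise.
The battery pack weighs 22.7 × 9.81 = 222.7 N and must supply an equal clockwise moment, so its lever arm about the pivot is 221.9 / 222.7 = 0.996 m.
That puts it at 3.4 + 0.996 = 4.4 m from the left end.

x ≈ 4.4 m from the left end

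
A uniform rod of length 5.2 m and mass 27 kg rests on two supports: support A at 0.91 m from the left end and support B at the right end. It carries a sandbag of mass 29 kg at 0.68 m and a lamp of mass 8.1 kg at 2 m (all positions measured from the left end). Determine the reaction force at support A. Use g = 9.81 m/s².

R_A ≈ 520 N

Taking torques about support B:
Beam weight: 27 × 9.81 = 264.9 N down at 2.6 m → arm 2.6 m, τ = 264.9 × 2.6 = 688.7 N·m counterclockwise.
Sandbag: 29 × 9.81 = 284.5 N down at 0.68 m → arm 4.52 m, τ = 284.5 × 4.52 = 1286 N·m counterclockwise.
Lamp: 8.1 × 9.81 = 79.46 N down at 2 m → arm 3.2 m, τ = 79.46 × 3.2 = 254.3 N·m counterclockwise.
Net load moment about support B = 2229 N·m counterclockwise.
Reaction R at support A is upward at 0.91 m, arm 4.29 m → moment R × 4.29 clockwise.
Setting net torque to zero: R × 4.29 = 2229 → R = 520 N.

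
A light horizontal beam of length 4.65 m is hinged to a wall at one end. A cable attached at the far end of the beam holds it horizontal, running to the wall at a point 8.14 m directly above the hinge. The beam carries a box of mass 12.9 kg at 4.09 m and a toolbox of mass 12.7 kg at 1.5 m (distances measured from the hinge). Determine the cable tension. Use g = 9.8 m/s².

T ≈ 174 N

Choose the hinge as the axis so the unknown hinge reaction has zero arm there.
Box: 12.9 × 9.8 = 126.4 N down at 4.09 m → arm 4.09 m, τ = 126.4 × 4.09 = 517 N·m clockwise.
Toolbox: 12.7 × 9.8 = 124.5 N down at 1.5 m → arm 1.5 m, τ = 124.5 × 1.5 = 186.8 N·m clockwise.
Total clockwise load moment = 703.8 N·m.
The cable tension T acts at 4.65 m; only its component perpendicular to the beam, T sinθ, produces torque. sinθ = h/√(h²+d²) = 8.14/√(8.14²+4.65²) = 0.8683.
Στ = 0 ⇒ T × 4.65 × 0.8683 = 703.8 ⇒ T = 703.8 / 4.038 = 174 N.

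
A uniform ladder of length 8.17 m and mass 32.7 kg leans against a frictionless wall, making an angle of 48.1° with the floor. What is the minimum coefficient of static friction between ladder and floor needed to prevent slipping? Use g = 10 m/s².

μ_min ≈ 0.449

Sum moments about the foot of the ladder (the floor normal and friction both act there and drop out).
Ladder weight 32.7×10 = 327 N acts at 4.085 m along the ladder; its horizontal arm is 4.085·cos48.1° = 2.728 m → τ = 892.1 N·m clockwise.
Wall normal N acts horizontally at the top; its moment arm is the height L sinθ = 8.17·sin48.1° = 6.081 m, counterclockwise.
For rotational equilibrium, N × 6.081 = 892.1, so N = 146.7 N.
ΣFx = 0 ⇒ f = N_wall = 146.7 N. ΣFy = 0 ⇒ N_floor = 327 N.
μ_min = f / N_floor = 146.7 / 327 = 0.449.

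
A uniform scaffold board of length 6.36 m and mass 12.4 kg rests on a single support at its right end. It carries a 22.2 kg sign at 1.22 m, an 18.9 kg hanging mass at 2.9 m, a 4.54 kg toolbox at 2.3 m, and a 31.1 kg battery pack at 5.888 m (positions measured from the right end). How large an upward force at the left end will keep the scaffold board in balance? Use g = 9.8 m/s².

Sum moments about the right end (the unknown pivot reaction has zero arm there).
Beam weight: 12.4 × 9.8 = 121.5 N down at 3.18 m → arm 3.18 m, τ = 121.5 × 3.18 = 386.4 N·m counterclockwise.
Sign: 22.2 × 9.8 = 217.6 N down at 1.22 m → arm 1.22 m, τ = 217.6 × 1.22 = 265.5 N·m counterclockwise.
Hanging mass: 18.9 × 9.8 = 185.2 N down at 2.9 m → arm 2.9 m, τ = 185.2 × 2.9 = 537.1 N·m counterclockwise.
Toolbox: 4.54 × 9.8 = 44.49 N down at 2.3 m → arm 2.3 m, τ = 44.49 × 2.3 = 102.3 N·m counterclockwise.
Battery pack: 31.1 × 9.8 = 304.8 N down at 5.888 m → arm 5.888 m, τ = 304.8 × 5.888 = 1795 N·m counterclockwise.
Net moment of the loads = 3086 N·m counterclockwise.
The upward force F acts at the left end, arm 6.36 m, giving F × 6.36 clockwise.
For rotational equilibrium, F × 6.36 = 3086, so F = 3086 / 6.36 = 485 N.

F ≈ 485 N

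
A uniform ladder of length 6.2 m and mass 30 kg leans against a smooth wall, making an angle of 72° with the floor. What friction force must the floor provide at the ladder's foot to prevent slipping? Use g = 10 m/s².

f ≈ 48.7 N

Sum moments about the foot of the ladder (the floor normal and friction both act there and drop out).
Ladder weight 30×10 = 300 N acts at 3.1 m along the ladder; its horizontal arm is 3.1·cos72° = 0.958 m → τ = 287.4 N·m clockwise.
Wall normal N acts horizontally at the top; its moment arm is the height L sinθ = 6.2·sin72° = 5.897 m, counterclockwise.
Balancing moments: N × 5.897 = 287.4, giving N = 48.7 N.
ΣFx = 0: friction at the foot balances the wall's push, so f = N_wall = 48.7 N.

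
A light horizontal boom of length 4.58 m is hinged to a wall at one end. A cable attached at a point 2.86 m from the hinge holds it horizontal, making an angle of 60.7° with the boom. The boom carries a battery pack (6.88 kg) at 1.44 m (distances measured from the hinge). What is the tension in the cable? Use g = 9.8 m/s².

About the hinge:
Battery pack: 6.88 × 9.8 = 67.42 N down at 1.44 m → arm 1.44 m, τ = 67.42 × 1.44 = 97.08 N·m clockwise.
Total clockwise load moment = 97.08 N·m.
The cable tension T acts at 2.86 m; only its component perpendicular to the boom, T sinθ, produces torque. sin 60.7° = 0.8721.
Setting net torque to zero: T × 2.86 × 0.8721 = 97.08 → T = 97.08 / 2.494 = 38.9 N.

T ≈ 38.9 N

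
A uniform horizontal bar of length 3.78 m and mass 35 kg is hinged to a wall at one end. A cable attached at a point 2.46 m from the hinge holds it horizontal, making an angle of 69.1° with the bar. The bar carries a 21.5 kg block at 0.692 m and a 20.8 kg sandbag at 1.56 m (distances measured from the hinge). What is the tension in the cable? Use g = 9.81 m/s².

T ≈ 484 N

Taking torques about the hinge:
Beam weight: 35 × 9.81 = 343.4 N down at 1.89 m → arm 1.89 m, τ = 343.4 × 1.89 = 649 N·m clockwise.
Block: 21.5 × 9.81 = 210.9 N down at 0.692 m → arm 0.692 m, τ = 210.9 × 0.692 = 145.9 N·m clockwise.
Sandbag: 20.8 × 9.81 = 204 N down at 1.56 m → arm 1.56 m, τ = 204 × 1.56 = 318.2 N·m clockwise.
Total clockwise load moment = 1113 N·m.
The cable tension T acts at 2.46 m; only its component perpendicular to the bar, T sinθ, produces torque. sin 69.1° = 0.9342.
For rotational equilibrium, T × 2.46 × 0.9342 = 1113, so T = 1113 / 2.298 = 484 N.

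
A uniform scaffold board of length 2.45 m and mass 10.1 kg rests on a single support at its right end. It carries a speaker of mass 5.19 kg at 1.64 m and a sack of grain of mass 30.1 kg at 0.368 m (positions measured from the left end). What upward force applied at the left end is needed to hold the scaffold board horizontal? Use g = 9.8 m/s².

Taking torques about the right end:
Beam weight: 10.1 × 9.8 = 98.98 N down at 1.225 m → arm 1.225 m, τ = 98.98 × 1.225 = 121.3 N·m counterclockwise.
Speaker: 5.19 × 9.8 = 50.86 N down at 1.64 m → arm 0.81 m, τ = 50.86 × 0.81 = 41.2 N·m counterclockwise.
Sack of grain: 30.1 × 9.8 = 295 N down at 0.368 m → arm 2.082 m, τ = 295 × 2.082 = 614.2 N·m counterclockwise.
Net moment of the loads = 776.7 N·m counterclockwise.
The upward force F acts at the left end, arm 2.45 m, giving F × 2.45 clockwise.
For rotational equilibrium, F × 2.45 = 776.7, so F = 776.7 / 2.45 = 317 N.

F ≈ 317 N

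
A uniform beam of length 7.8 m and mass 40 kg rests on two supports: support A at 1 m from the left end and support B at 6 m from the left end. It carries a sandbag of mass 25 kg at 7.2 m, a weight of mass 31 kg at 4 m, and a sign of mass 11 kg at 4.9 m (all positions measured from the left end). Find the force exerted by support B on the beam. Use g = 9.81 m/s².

R_B ≈ 798 N

Take moments about support A.
Beam weight: 40 × 9.81 = 392.4 N down at 3.9 m → arm 2.9 m, τ = 392.4 × 2.9 = 1138 N·m clockwise.
Sandbag: 25 × 9.81 = 245.2 N down at 7.2 m → arm 6.2 m, τ = 245.2 × 6.2 = 1520 N·m clockwise.
Weight: 31 × 9.81 = 304.1 N down at 4 m → arm 3 m, τ = 304.1 × 3 = 912.3 N·m clockwise.
Sign: 11 × 9.81 = 107.9 N down at 4.9 m → arm 3.9 m, τ = 107.9 × 3.9 = 420.8 N·m clockwise.
Net load moment about support A = 3991 N·m clockwise.
Reaction R at support B is upward at 6 m, arm 5 m → moment R × 5 counterclockwise.
Setting net torque to zero: R × 5 = 3991 → R = 798 N.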